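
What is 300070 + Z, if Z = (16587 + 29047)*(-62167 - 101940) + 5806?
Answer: -7488552962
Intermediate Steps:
Z = -7488853032 (Z = 45634*(-164107) + 5806 = -7488858838 + 5806 = -7488853032)
300070 + Z = 300070 - 7488853032 = -7488552962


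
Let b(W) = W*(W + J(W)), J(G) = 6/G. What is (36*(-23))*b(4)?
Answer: -18216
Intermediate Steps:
b(W) = W*(W + 6/W)
(36*(-23))*b(4) = (36*(-23))*(6 + 4²) = -828*(6 + 16) = -828*22 = -18216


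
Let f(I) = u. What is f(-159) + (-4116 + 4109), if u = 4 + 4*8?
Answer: 29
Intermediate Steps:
u = 36 (u = 4 + 32 = 36)
f(I) = 36
f(-159) + (-4116 + 4109) = 36 + (-4116 + 4109) = 36 - 7 = 29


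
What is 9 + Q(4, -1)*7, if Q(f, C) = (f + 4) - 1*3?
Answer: 44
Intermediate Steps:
Q(f, C) = 1 + f (Q(f, C) = (4 + f) - 3 = 1 + f)
9 + Q(4, -1)*7 = 9 + (1 + 4)*7 = 9 + 5*7 = 9 + 35 = 44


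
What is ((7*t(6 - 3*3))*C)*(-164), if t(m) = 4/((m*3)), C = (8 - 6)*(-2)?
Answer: -18368/9 ≈ -2040.9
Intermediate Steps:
C = -4 (C = 2*(-2) = -4)
t(m) = 4/(3*m) (t(m) = 4/((3*m)) = 4*(1/(3*m)) = 4/(3*m))
((7*t(6 - 3*3))*C)*(-164) = ((7*(4/(3*(6 - 3*3))))*(-4))*(-164) = ((7*(4/(3*(6 - 9))))*(-4))*(-164) = ((7*((4/3)/(-3)))*(-4))*(-164) = ((7*((4/3)*(-⅓)))*(-4))*(-164) = ((7*(-4/9))*(-4))*(-164) = -28/9*(-4)*(-164) = (112/9)*(-164) = -18368/9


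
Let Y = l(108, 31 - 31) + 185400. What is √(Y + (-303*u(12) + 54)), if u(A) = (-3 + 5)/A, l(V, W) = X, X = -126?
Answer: √741110/2 ≈ 430.44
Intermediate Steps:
l(V, W) = -126
u(A) = 2/A
Y = 185274 (Y = -126 + 185400 = 185274)
√(Y + (-303*u(12) + 54)) = √(185274 + (-606/12 + 54)) = √(185274 + (-303*⅙ + 54)) = √(185274 + (-101/2 + 54)) = √(185274 + 7/2) = √(370555/2) = √741110/2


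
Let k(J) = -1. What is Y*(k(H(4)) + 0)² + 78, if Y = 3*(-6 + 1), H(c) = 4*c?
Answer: 63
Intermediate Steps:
Y = -15 (Y = 3*(-5) = -15)
Y*(k(H(4)) + 0)² + 78 = -15*(-1 + 0)² + 78 = -15*(-1)² + 78 = -15*1 + 78 = -15 + 78 = 63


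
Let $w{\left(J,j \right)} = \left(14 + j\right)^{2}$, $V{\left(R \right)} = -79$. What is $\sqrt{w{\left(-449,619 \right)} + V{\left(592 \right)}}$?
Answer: $\sqrt{400610} \approx 632.94$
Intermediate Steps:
$\sqrt{w{\left(-449,619 \right)} + V{\left(592 \right)}} = \sqrt{\left(14 + 619\right)^{2} - 79} = \sqrt{633^{2} - 79} = \sqrt{400689 - 79} = \sqrt{400610}$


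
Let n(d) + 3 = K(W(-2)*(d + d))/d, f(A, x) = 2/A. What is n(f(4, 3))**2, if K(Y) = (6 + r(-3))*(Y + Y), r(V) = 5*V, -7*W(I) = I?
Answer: 8649/49 ≈ 176.51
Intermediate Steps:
W(I) = -I/7
K(Y) = -18*Y (K(Y) = (6 + 5*(-3))*(Y + Y) = (6 - 15)*(2*Y) = -18*Y)
n(d) = -93/7 (n(d) = -3 + (-18*(-1/7*(-2))*(d + d))/d = -3 + (-36*2*d/7)/d = -3 + (-72*d/7)/d = -3 - 72/7 = -93/7)
n(f(4, 3))**2 = (-93/7)**2 = 8649/49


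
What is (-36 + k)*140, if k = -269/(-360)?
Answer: -88837/18 ≈ -4935.4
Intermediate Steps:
k = 269/360 (k = -269*(-1/360) = 269/360 ≈ 0.74722)
(-36 + k)*140 = (-36 + 269/360)*140 = -12691/360*140 = -88837/18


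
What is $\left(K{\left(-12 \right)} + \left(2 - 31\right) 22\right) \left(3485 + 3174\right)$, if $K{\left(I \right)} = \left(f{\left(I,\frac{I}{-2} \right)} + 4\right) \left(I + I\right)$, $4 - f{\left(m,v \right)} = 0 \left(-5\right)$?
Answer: $-5526970$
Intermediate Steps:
$f{\left(m,v \right)} = 4$ ($f{\left(m,v \right)} = 4 - 0 \left(-5\right) = 4 - 0 = 4 + 0 = 4$)
$K{\left(I \right)} = 16 I$ ($K{\left(I \right)} = \left(4 + 4\right) \left(I + I\right) = 8 \cdot 2 I = 16 I$)
$\left(K{\left(-12 \right)} + \left(2 - 31\right) 22\right) \left(3485 + 3174\right) = \left(16 \left(-12\right) + \left(2 - 31\right) 22\right) \left(3485 + 3174\right) = \left(-192 - 638\right) 6659 = \left(-830\right) 6659 = -5526970$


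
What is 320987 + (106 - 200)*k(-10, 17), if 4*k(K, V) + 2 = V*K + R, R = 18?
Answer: 324606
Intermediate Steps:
k(K, V) = 4 + K*V/4 (k(K, V) = -1/2 + (V*K + 18)/4 = -1/2 + (K*V + 18)/4 = -1/2 + (18 + K*V)/4 = -1/2 + (9/2 + K*V/4) = 4 + K*V/4)
320987 + (106 - 200)*k(-10, 17) = 320987 + (106 - 200)*(4 + (1/4)*(-10)*17) = 320987 - 94*(4 - 85/2) = 320987 - 94*(-77/2) = 320987 + 3619 = 324606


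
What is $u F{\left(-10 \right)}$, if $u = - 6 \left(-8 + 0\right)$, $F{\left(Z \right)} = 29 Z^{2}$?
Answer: $139200$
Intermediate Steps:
$u = 48$ ($u = \left(-6\right) \left(-8\right) = 48$)
$u F{\left(-10 \right)} = 48 \cdot 29 \left(-10\right)^{2} = 48 \cdot 29 \cdot 100 = 48 \cdot 2900 = 139200$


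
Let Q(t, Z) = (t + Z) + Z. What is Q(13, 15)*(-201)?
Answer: -8643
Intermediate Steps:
Q(t, Z) = t + 2*Z (Q(t, Z) = (Z + t) + Z = t + 2*Z)
Q(13, 15)*(-201) = (13 + 2*15)*(-201) = (13 + 30)*(-201) = 43*(-201) = -8643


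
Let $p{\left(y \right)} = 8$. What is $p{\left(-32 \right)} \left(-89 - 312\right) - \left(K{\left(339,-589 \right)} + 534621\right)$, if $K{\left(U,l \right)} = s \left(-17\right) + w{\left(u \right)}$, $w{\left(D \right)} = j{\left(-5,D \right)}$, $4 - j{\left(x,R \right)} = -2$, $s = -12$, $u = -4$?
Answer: $-538039$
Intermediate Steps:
$j{\left(x,R \right)} = 6$ ($j{\left(x,R \right)} = 4 - -2 = 4 + 2 = 6$)
$w{\left(D \right)} = 6$
$K{\left(U,l \right)} = 210$ ($K{\left(U,l \right)} = \left(-12\right) \left(-17\right) + 6 = 204 + 6 = 210$)
$p{\left(-32 \right)} \left(-89 - 312\right) - \left(K{\left(339,-589 \right)} + 534621\right) = 8 \left(-89 - 312\right) - \left(210 + 534621\right) = 8 \left(-401\right) - 534831 = -3208 - 534831 = -538039$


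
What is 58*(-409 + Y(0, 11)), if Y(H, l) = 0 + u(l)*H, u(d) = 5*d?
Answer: -23722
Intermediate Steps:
Y(H, l) = 5*H*l (Y(H, l) = 0 + (5*l)*H = 0 + 5*H*l = 5*H*l)
58*(-409 + Y(0, 11)) = 58*(-409 + 5*0*11) = 58*(-409 + 0) = 58*(-409) = -23722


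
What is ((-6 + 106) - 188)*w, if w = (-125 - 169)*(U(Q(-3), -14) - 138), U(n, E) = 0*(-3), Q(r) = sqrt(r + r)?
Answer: -3570336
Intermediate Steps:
Q(r) = sqrt(2)*sqrt(r) (Q(r) = sqrt(2*r) = sqrt(2)*sqrt(r))
U(n, E) = 0
w = 40572 (w = (-125 - 169)*(0 - 138) = -294*(-138) = 40572)
((-6 + 106) - 188)*w = ((-6 + 106) - 188)*40572 = (100 - 188)*40572 = -88*40572 = -3570336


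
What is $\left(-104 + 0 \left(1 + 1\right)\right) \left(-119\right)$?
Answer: $12376$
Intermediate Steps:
$\left(-104 + 0 \left(1 + 1\right)\right) \left(-119\right) = \left(-104 + 0 \cdot 2\right) \left(-119\right) = \left(-104 + 0\right) \left(-119\right) = \left(-104\right) \left(-119\right) = 12376$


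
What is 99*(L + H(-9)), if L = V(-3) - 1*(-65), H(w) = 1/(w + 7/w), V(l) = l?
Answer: 49023/8 ≈ 6127.9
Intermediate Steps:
L = 62 (L = -3 - 1*(-65) = -3 + 65 = 62)
99*(L + H(-9)) = 99*(62 - 9/(7 + (-9)**2)) = 99*(62 - 9/(7 + 81)) = 99*(62 - 9/88) = 99*(5447/88) = 49023/8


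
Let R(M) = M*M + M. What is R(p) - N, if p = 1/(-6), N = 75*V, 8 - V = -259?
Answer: -720905/36 ≈ -20025.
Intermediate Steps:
V = 267 (V = 8 - 1*(-259) = 8 + 259 = 267)
N = 20025 (N = 75*267 = 20025)
p = -⅙ ≈ -0.16667
R(M) = M + M² (R(M) = M² + M = M + M²)
R(p) - N = -(1 - ⅙)/6 - 1*20025 = -⅙*⅚ - 20025 = -5/36 - 20025 = -720905/36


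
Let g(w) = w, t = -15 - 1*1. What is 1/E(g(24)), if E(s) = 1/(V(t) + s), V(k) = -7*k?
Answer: 136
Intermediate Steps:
t = -16 (t = -15 - 1 = -16)
E(s) = 1/(112 + s) (E(s) = 1/(-7*(-16) + s) = 1/(112 + s))
1/E(g(24)) = 1/(1/(112 + 24)) = 1/(1/136) = 136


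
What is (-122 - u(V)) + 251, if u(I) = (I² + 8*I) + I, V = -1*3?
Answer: 147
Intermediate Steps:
V = -3
u(I) = I² + 9*I
(-122 - u(V)) + 251 = (-122 - (-3)*(9 - 3)) + 251 = (-122 - (-3)*6) + 251 = (-122 - 1*(-18)) + 251 = (-122 + 18) + 251 = -104 + 251 = 147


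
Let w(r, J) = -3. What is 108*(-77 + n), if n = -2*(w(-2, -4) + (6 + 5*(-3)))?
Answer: -5724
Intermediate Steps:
n = 24 (n = -2*(-3 + (6 + 5*(-3))) = -2*(-3 + (6 - 15)) = -2*(-3 - 9) = -2*(-12) = 24)
108*(-77 + n) = 108*(-77 + 24) = 108*(-53) = -5724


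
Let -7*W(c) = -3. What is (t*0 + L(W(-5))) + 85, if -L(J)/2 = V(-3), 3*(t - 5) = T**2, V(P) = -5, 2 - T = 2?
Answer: 95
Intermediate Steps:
T = 0 (T = 2 - 1*2 = 2 - 2 = 0)
t = 5 (t = 5 + (1/3)*0**2 = 5 + (1/3)*0 = 5 + 0 = 5)
W(c) = 3/7 (W(c) = -1/7*(-3) = 3/7)
L(J) = 10 (L(J) = -2*(-5) = 10)
(t*0 + L(W(-5))) + 85 = (5*0 + 10) + 85 = (0 + 10) + 85 = 10 + 85 = 95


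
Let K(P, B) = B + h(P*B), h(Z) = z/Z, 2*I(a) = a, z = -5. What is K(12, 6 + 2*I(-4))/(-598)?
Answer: -43/14352 ≈ -0.0029961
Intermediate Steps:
I(a) = a/2
h(Z) = -5/Z
K(P, B) = B - 5/(B*P) (K(P, B) = B - 5*1/(B*P) = B - 5/(B*P))
K(12, 6 + 2*I(-4))/(-598) = ((6 + 2*((1/2)*(-4))) - 5/((6 + 2*((1/2)*(-4)))*12))/(-598) = ((6 + 2*(-2)) - 5*1/12/(6 + 2*(-2)))*(-1/598) = ((6 - 4) - 5*1/12/(6 - 4))*(-1/598) = (2 - 5*1/12/2)*(-1/598) = (2 - 5*1/2*1/12)*(-1/598) = (2 - 5/24)*(-1/598) = (43/24)*(-1/598) = -43/14352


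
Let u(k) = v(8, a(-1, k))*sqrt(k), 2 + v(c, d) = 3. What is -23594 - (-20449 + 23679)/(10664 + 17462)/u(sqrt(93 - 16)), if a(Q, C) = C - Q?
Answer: -23594 - 1615*77**(3/4)/1082851 ≈ -23594.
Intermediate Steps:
v(c, d) = 1 (v(c, d) = -2 + 3 = 1)
u(k) = sqrt(k) (u(k) = 1*sqrt(k) = sqrt(k))
-23594 - (-20449 + 23679)/(10664 + 17462)/u(sqrt(93 - 16)) = -23594 - (-20449 + 23679)/(10664 + 17462)/(sqrt(sqrt(93 - 16))) = -23594 - 3230/28126/(sqrt(sqrt(77))) = -23594 - 3230*(1/28126)/(77**(1/4)) = -23594 - 1615*77**(3/4)/77/14063 = -23594 - 1615*77**(3/4)/1082851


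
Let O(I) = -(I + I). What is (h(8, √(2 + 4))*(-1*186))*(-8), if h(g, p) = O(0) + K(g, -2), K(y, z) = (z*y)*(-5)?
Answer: 119040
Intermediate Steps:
O(I) = -2*I
K(y, z) = -5*y*z (K(y, z) = (y*z)*(-5) = -5*y*z)
h(g, p) = 10*g (h(g, p) = -2*0 - 5*g*(-2) = 0 + 10*g = 10*g)
(h(8, √(2 + 4))*(-1*186))*(-8) = ((10*8)*(-1*186))*(-8) = (80*(-186))*(-8) = -14880*(-8) = 119040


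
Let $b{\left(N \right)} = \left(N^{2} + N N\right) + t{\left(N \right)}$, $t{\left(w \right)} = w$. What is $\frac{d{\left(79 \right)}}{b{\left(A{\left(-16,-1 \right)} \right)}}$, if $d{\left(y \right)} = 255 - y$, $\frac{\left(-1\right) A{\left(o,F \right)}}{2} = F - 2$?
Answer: $\frac{88}{39} \approx 2.2564$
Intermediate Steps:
$A{\left(o,F \right)} = 4 - 2 F$ ($A{\left(o,F \right)} = - 2 \left(F - 2\right) = - 2 \left(-2 + F\right) = 4 - 2 F$)
$b{\left(N \right)} = N + 2 N^{2}$ ($b{\left(N \right)} = \left(N^{2} + N N\right) + N = \left(N^{2} + N^{2}\right) + N = 2 N^{2} + N = N + 2 N^{2}$)
$\frac{d{\left(79 \right)}}{b{\left(A{\left(-16,-1 \right)} \right)}} = \frac{255 - 79}{\left(4 - -2\right) \left(1 + 2 \left(4 - -2\right)\right)} = \frac{255 - 79}{\left(4 + 2\right) \left(1 + 2 \left(4 + 2\right)\right)} = \frac{176}{6 \left(1 + 2 \cdot 6\right)} = \frac{176}{6 \left(1 + 12\right)} = \frac{176}{6 \cdot 13} = \frac{176}{78} = 176 \cdot \frac{1}{78} = \frac{88}{39}$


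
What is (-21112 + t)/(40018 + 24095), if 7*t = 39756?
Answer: -108028/448791 ≈ -0.24071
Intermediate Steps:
t = 39756/7 (t = (⅐)*39756 = 39756/7 ≈ 5679.4)
(-21112 + t)/(40018 + 24095) = (-21112 + 39756/7)/(40018 + 24095) = -108028/7/64113 = -108028/7*1/64113 = -108028/448791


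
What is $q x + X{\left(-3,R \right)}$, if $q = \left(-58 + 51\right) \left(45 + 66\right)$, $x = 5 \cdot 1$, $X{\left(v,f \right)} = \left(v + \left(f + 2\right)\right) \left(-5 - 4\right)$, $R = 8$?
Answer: $-3948$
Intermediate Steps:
$X{\left(v,f \right)} = -18 - 9 f - 9 v$ ($X{\left(v,f \right)} = \left(v + \left(2 + f\right)\right) \left(-9\right) = \left(2 + f + v\right) \left(-9\right) = -18 - 9 f - 9 v$)
$x = 5$
$q = -777$ ($q = \left(-7\right) 111 = -777$)
$q x + X{\left(-3,R \right)} = \left(-777\right) 5 - 63 = -3885 - 63 = -3948$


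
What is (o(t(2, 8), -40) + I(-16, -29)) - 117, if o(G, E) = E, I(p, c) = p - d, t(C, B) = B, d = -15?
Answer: -158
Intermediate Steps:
I(p, c) = 15 + p (I(p, c) = p - 1*(-15) = p + 15 = 15 + p)
(o(t(2, 8), -40) + I(-16, -29)) - 117 = (-40 + (15 - 16)) - 117 = (-40 - 1) - 117 = -41 - 117 = -158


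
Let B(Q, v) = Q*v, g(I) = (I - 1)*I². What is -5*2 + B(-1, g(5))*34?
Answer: -3410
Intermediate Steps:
g(I) = I²*(-1 + I) (g(I) = (-1 + I)*I² = I²*(-1 + I))
-5*2 + B(-1, g(5))*34 = -5*2 - 5²*(-1 + 5)*34 = -10 - 25*4*34 = -10 - 1*100*34 = -10 - 100*34 = -10 - 3400 = -3410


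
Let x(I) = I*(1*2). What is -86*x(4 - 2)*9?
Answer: -3096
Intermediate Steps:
x(I) = 2*I (x(I) = I*2 = 2*I)
-86*x(4 - 2)*9 = -172*(4 - 2)*9 = -172*2*9 = -86*4*9 = -344*9 = -3096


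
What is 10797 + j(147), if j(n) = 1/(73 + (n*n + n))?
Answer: 235687714/21829 ≈ 10797.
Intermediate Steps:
j(n) = 1/(73 + n + n**2) (j(n) = 1/(73 + (n**2 + n)) = 1/(73 + (n + n**2)) = 1/(73 + n + n**2))
10797 + j(147) = 10797 + 1/(73 + 147 + 147**2) = 10797 + 1/(73 + 147 + 21609) = 10797 + 1/21829 = 235687714/21829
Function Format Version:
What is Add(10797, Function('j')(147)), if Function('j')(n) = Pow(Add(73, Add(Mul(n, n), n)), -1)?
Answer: Rational(235687714, 21829) ≈ 10797.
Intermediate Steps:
Function('j')(n) = Pow(Add(73, n, Pow(n, 2)), -1) (Function('j')(n) = Pow(Add(73, Add(Pow(n, 2), n)), -1) = Pow(Add(73, Add(n, Pow(n, 2))), -1) = Pow(Add(73, n, Pow(n, 2)), -1))
Add(10797, Function('j')(147)) = Add(10797, Pow(Add(73, 147, Pow(147, 2)), -1)) = Add(10797, Pow(Add(73, 147, 21609), -1)) = Add(10797, Pow(21829, -1)) = Add(10797, Rational(1, 21829)) = Rational(235687714, 21829)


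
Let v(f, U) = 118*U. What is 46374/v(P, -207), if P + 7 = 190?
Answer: -131/69 ≈ -1.8986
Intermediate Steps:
P = 183 (P = -7 + 190 = 183)
46374/v(P, -207) = 46374/((118*(-207))) = 46374/(-24426) = 46374*(-1/24426) = -131/69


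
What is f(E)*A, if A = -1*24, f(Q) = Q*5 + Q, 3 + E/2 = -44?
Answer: 13536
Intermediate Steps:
E = -94 (E = -6 + 2*(-44) = -6 - 88 = -94)
f(Q) = 6*Q (f(Q) = 5*Q + Q = 6*Q)
A = -24
f(E)*A = (6*(-94))*(-24) = -564*(-24) = 13536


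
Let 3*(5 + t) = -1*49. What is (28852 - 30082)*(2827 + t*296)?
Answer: 4289830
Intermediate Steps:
t = -64/3 (t = -5 + (-1*49)/3 = -5 + (⅓)*(-49) = -5 - 49/3 = -64/3 ≈ -21.333)
(28852 - 30082)*(2827 + t*296) = (28852 - 30082)*(2827 - 64/3*296) = -1230*(2827 - 18944/3) = -1230*(-10463/3) = 4289830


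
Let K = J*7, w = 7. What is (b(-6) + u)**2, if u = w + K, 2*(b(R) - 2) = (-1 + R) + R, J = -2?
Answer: 529/4 ≈ 132.25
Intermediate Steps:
K = -14 (K = -2*7 = -14)
b(R) = 3/2 + R (b(R) = 2 + ((-1 + R) + R)/2 = 2 + (-1 + 2*R)/2 = 2 + (-1/2 + R) = 3/2 + R)
u = -7 (u = 7 - 14 = -7)
(b(-6) + u)**2 = ((3/2 - 6) - 7)**2 = (-9/2 - 7)**2 = (-23/2)**2 = 529/4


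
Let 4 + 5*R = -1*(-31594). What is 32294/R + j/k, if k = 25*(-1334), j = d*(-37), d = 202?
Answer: 281056408/52676325 ≈ 5.3355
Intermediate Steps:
j = -7474 (j = 202*(-37) = -7474)
R = 6318 (R = -⅘ + (-1*(-31594))/5 = -⅘ + (⅕)*31594 = -⅘ + 31594/5 = 6318)
k = -33350
32294/R + j/k = 32294/6318 - 7474/(-33350) = 32294*(1/6318) - 7474*(-1/33350) = 16147/3159 + 3737/16675 = 281056408/52676325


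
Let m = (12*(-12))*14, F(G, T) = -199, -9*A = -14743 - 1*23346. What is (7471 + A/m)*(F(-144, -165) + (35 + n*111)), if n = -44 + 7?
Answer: -578787704185/18144 ≈ -3.1900e+7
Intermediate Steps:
n = -37
A = 38089/9 (A = -(-14743 - 1*23346)/9 = -(-14743 - 23346)/9 = -⅑*(-38089) = 38089/9 ≈ 4232.1)
m = -2016 (m = -144*14 = -2016)
(7471 + A/m)*(F(-144, -165) + (35 + n*111)) = (7471 + (38089/9)/(-2016))*(-199 + (35 - 37*111)) = (7471 + (38089/9)*(-1/2016))*(-199 + (35 - 4107)) = (7471 - 38089/18144)*(-199 - 4072) = (135515735/18144)*(-4271) = -578787704185/18144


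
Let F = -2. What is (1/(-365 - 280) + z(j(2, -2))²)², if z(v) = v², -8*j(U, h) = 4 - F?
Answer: 2702856121/27264614400 ≈ 0.099134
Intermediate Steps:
j(U, h) = -¾ (j(U, h) = -(4 - 1*(-2))/8 = -(4 + 2)/8 = -⅛*6 = -¾)
(1/(-365 - 280) + z(j(2, -2))²)² = (1/(-365 - 280) + ((-¾)²)²)² = (1/(-645) + (9/16)²)² = (-1/645 + 81/256)² = (51989/165120)² = 2702856121/27264614400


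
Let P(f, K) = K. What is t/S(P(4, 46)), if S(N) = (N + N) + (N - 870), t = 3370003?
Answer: -3370003/732 ≈ -4603.8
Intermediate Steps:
S(N) = -870 + 3*N (S(N) = 2*N + (-870 + N) = -870 + 3*N)
t/S(P(4, 46)) = 3370003/(-870 + 3*46) = 3370003/(-870 + 138) = 3370003/(-732) = 3370003*(-1/732) = -3370003/732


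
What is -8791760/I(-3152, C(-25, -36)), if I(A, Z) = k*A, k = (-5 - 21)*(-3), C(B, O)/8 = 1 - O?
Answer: 549485/15366 ≈ 35.760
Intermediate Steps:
C(B, O) = 8 - 8*O (C(B, O) = 8*(1 - O) = 8 - 8*O)
k = 78 (k = -26*(-3) = 78)
I(A, Z) = 78*A
-8791760/I(-3152, C(-25, -36)) = -8791760/(78*(-3152)) = -8791760/(-245856) = -8791760*(-1/245856) = 549485/15366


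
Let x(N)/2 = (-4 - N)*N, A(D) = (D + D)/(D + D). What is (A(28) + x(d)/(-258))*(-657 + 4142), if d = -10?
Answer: 219555/43 ≈ 5105.9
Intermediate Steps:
A(D) = 1 (A(D) = (2*D)/((2*D)) = (2*D)*(1/(2*D)) = 1)
x(N) = 2*N*(-4 - N) (x(N) = 2*((-4 - N)*N) = 2*(N*(-4 - N)) = 2*N*(-4 - N))
(A(28) + x(d)/(-258))*(-657 + 4142) = (1 - 2*(-10)*(4 - 10)/(-258))*(-657 + 4142) = (1 - 2*(-10)*(-6)*(-1/258))*3485 = (1 - 120*(-1/258))*3485 = (1 + 20/43)*3485 = (63/43)*3485 = 219555/43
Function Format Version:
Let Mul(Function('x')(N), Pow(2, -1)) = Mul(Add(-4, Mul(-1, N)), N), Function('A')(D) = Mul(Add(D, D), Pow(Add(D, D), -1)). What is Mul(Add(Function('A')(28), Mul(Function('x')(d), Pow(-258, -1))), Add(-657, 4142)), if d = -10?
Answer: Rational(219555, 43) ≈ 5105.9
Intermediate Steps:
Function('A')(D) = 1 (Function('A')(D) = Mul(Mul(2, D), Pow(Mul(2, D), -1)) = Mul(Mul(2, D), Mul(Rational(1, 2), Pow(D, -1))) = 1)
Function('x')(N) = Mul(2, N, Add(-4, Mul(-1, N))) (Function('x')(N) = Mul(2, Mul(Add(-4, Mul(-1, N)), N)) = Mul(2, Mul(N, Add(-4, Mul(-1, N)))) = Mul(2, N, Add(-4, Mul(-1, N))))
Mul(Add(Function('A')(28), Mul(Function('x')(d), Pow(-258, -1))), Add(-657, 4142)) = Mul(Add(1, Mul(Mul(-2, -10, Add(4, -10)), Pow(-258, -1))), Add(-657, 4142)) = Mul(Add(1, Mul(Mul(-2, -10, -6), Rational(-1, 258))), 3485) = Mul(Add(1, Mul(-120, Rational(-1, 258))), 3485) = Mul(Add(1, Rational(20, 43)), 3485) = Mul(Rational(63, 43), 3485) = Rational(219555, 43)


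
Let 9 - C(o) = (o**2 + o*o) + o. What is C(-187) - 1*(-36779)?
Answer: -32963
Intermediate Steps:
C(o) = 9 - o - 2*o**2 (C(o) = 9 - ((o**2 + o*o) + o) = 9 - ((o**2 + o**2) + o) = 9 - (2*o**2 + o) = 9 - (o + 2*o**2) = 9 + (-o - 2*o**2) = 9 - o - 2*o**2)
C(-187) - 1*(-36779) = (9 - 1*(-187) - 2*(-187)**2) - 1*(-36779) = (9 + 187 - 2*34969) + 36779 = (9 + 187 - 69938) + 36779 = -69742 + 36779 = -32963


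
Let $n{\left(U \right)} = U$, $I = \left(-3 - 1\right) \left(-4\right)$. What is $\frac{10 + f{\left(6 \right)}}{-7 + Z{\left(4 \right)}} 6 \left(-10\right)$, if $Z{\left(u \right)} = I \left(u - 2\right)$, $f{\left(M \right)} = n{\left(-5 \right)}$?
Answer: $-12$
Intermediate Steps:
$I = 16$ ($I = \left(-4\right) \left(-4\right) = 16$)
$f{\left(M \right)} = -5$
$Z{\left(u \right)} = -32 + 16 u$ ($Z{\left(u \right)} = 16 \left(u - 2\right) = 16 \left(-2 + u\right) = -32 + 16 u$)
$\frac{10 + f{\left(6 \right)}}{-7 + Z{\left(4 \right)}} 6 \left(-10\right) = \frac{10 - 5}{-7 + \left(-32 + 16 \cdot 4\right)} 6 \left(-10\right) = \frac{5}{-7 + \left(-32 + 64\right)} 6 \left(-10\right) = \frac{5}{-7 + 32} \cdot 6 \left(-10\right) = \frac{5}{25} \cdot 6 \left(-10\right) = 5 \cdot \frac{1}{25} \cdot 6 \left(-10\right) = \frac{1}{5} \cdot 6 \left(-10\right) = \frac{6}{5} \left(-10\right) = -12$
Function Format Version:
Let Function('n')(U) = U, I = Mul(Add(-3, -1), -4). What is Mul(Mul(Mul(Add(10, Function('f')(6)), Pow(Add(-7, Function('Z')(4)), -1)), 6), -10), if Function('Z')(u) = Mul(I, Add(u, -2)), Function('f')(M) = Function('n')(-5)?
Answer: -12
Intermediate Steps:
I = 16 (I = Mul(-4, -4) = 16)
Function('f')(M) = -5
Function('Z')(u) = Add(-32, Mul(16, u)) (Function('Z')(u) = Mul(16, Add(u, -2)) = Mul(16, Add(-2, u)) = Add(-32, Mul(16, u)))
Mul(Mul(Mul(Add(10, Function('f')(6)), Pow(Add(-7, Function('Z')(4)), -1)), 6), -10) = Mul(Mul(Mul(Add(10, -5), Pow(Add(-7, Add(-32, Mul(16, 4))), -1)), 6), -10) = Mul(Mul(Mul(5, Pow(Add(-7, Add(-32, 64)), -1)), 6), -10) = Mul(Mul(Mul(5, Pow(Add(-7, 32), -1)), 6), -10) = Mul(Mul(Mul(5, Pow(25, -1)), 6), -10) = Mul(Mul(Mul(5, Rational(1, 25)), 6), -10) = Mul(Mul(Rational(1, 5), 6), -10) = Mul(Rational(6, 5), -10) = -12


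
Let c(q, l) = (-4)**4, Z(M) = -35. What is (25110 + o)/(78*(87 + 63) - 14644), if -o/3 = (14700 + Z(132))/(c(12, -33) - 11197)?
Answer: -13084405/1533824 ≈ -8.5306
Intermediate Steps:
c(q, l) = 256
o = 2095/521 (o = -3*(14700 - 35)/(256 - 11197) = -43995/(-10941) = -43995*(-1)/10941 = -3*(-2095/1563) = 2095/521 ≈ 4.0211)
(25110 + o)/(78*(87 + 63) - 14644) = (25110 + 2095/521)/(78*(87 + 63) - 14644) = 13084405/(521*(78*150 - 14644)) = 13084405/(521*(11700 - 14644)) = (13084405/521)/(-2944) = (13084405/521)*(-1/2944) = -13084405/1533824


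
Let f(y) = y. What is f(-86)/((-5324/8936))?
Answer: 192124/1331 ≈ 144.35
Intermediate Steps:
f(-86)/((-5324/8936)) = -86/((-5324/8936)) = -86/((-5324*1/8936)) = -86/(-1331/2234) = -86*(-2234/1331) = 192124/1331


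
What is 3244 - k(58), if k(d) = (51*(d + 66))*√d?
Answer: 3244 - 6324*√58 ≈ -44918.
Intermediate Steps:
k(d) = √d*(3366 + 51*d) (k(d) = (51*(66 + d))*√d = (3366 + 51*d)*√d = √d*(3366 + 51*d))
3244 - k(58) = 3244 - 51*√58*(66 + 58) = 3244 - 51*√58*124 = 3244 - 6324*√58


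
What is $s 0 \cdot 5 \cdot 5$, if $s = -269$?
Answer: $0$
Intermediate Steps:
$s 0 \cdot 5 \cdot 5 = - 269 \cdot 0 \cdot 5 \cdot 5 = - 269 \cdot 0 \cdot 5 = \left(-269\right) 0 = 0$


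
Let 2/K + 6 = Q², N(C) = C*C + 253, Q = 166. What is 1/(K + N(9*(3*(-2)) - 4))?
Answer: 13775/49824176 ≈ 0.00027647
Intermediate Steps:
N(C) = 253 + C² (N(C) = C² + 253 = 253 + C²)
K = 1/13775 (K = 2/(-6 + 166²) = 2/(-6 + 27556) = 2/27550 = 2*(1/27550) = 1/13775 ≈ 7.2595e-5)
1/(K + N(9*(3*(-2)) - 4)) = 1/(1/13775 + (253 + (9*(3*(-2)) - 4)²)) = 1/(1/13775 + (253 + (9*(-6) - 4)²)) = 1/(1/13775 + (253 + (-54 - 4)²)) = 1/(1/13775 + (253 + (-58)²)) = 1/(1/13775 + (253 + 3364)) = 1/(1/13775 + 3617) = 1/(49824176/13775) = 13775/49824176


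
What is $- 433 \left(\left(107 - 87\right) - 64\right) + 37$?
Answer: $19089$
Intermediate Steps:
$- 433 \left(\left(107 - 87\right) - 64\right) + 37 = - 433 \left(20 - 64\right) + 37 = \left(-433\right) \left(-44\right) + 37 = 19052 + 37 = 19089$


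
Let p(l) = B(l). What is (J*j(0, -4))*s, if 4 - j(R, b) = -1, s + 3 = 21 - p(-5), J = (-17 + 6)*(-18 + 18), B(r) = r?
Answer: 0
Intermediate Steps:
p(l) = l
J = 0 (J = -11*0 = 0)
s = 23 (s = -3 + (21 - 1*(-5)) = -3 + (21 + 5) = -3 + 26 = 23)
j(R, b) = 5 (j(R, b) = 4 - 1*(-1) = 4 + 1 = 5)
(J*j(0, -4))*s = (0*5)*23 = 0*23 = 0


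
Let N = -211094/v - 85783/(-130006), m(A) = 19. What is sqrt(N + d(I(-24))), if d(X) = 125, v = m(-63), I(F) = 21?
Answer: 17*I*sqrt(231909451529162)/2470114 ≈ 104.81*I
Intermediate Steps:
v = 19
N = -27441856687/2470114 (N = -211094/19 - 85783/(-130006) = -211094*1/19 - 85783*(-1/130006) = -211094/19 + 85783/130006 = -27441856687/2470114 ≈ -11110.)
sqrt(N + d(I(-24))) = sqrt(-27441856687/2470114 + 125) = sqrt(-27133092437/2470114) = 17*I*sqrt(231909451529162)/2470114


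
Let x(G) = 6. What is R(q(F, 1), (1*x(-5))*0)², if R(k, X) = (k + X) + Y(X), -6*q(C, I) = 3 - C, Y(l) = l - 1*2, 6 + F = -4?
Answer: 625/36 ≈ 17.361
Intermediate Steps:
F = -10 (F = -6 - 4 = -10)
Y(l) = -2 + l (Y(l) = l - 2 = -2 + l)
q(C, I) = -½ + C/6 (q(C, I) = -(3 - C)/6 = -½ + C/6)
R(k, X) = -2 + k + 2*X (R(k, X) = (k + X) + (-2 + X) = (X + k) + (-2 + X) = -2 + k + 2*X)
R(q(F, 1), (1*x(-5))*0)² = (-2 + (-½ + (⅙)*(-10)) + 2*((1*6)*0))² = (-2 + (-½ - 5/3) + 2*(6*0))² = (-2 - 13/6 + 2*0)² = (-2 - 13/6 + 0)² = (-25/6)² = 625/36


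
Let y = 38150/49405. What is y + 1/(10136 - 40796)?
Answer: 233925919/302951460 ≈ 0.77216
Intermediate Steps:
y = 7630/9881 (y = 38150*(1/49405) = 7630/9881 ≈ 0.77219)
y + 1/(10136 - 40796) = 7630/9881 + 1/(10136 - 40796) = 7630/9881 + 1/(-30660) = 7630/9881 - 1/30660 = 233925919/302951460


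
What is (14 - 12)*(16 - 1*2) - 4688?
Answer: -4660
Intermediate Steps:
(14 - 12)*(16 - 1*2) - 4688 = 2*(16 - 2) - 4688 = 2*14 - 4688 = 28 - 4688 = -4660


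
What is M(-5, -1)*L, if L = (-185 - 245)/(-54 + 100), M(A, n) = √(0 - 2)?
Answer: -215*I*√2/23 ≈ -13.22*I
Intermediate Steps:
M(A, n) = I*√2 (M(A, n) = √(-2) = I*√2)
L = -215/23 (L = -430/46 = -430*1/46 = -215/23 ≈ -9.3478)
M(-5, -1)*L = (I*√2)*(-215/23) = -215*I*√2/23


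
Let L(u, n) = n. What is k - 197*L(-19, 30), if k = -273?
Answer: -6183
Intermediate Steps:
k - 197*L(-19, 30) = -273 - 197*30 = -273 - 5910 = -6183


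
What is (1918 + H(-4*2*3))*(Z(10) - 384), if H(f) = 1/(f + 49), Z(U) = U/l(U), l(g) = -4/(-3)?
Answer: -36107103/50 ≈ -7.2214e+5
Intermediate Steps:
l(g) = 4/3 (l(g) = -4*(-⅓) = 4/3)
Z(U) = 3*U/4 (Z(U) = U/(4/3) = U*(¾) = 3*U/4)
H(f) = 1/(49 + f)
(1918 + H(-4*2*3))*(Z(10) - 384) = (1918 + 1/(49 - 4*2*3))*((¾)*10 - 384) = (1918 + 1/(49 - 8*3))*(15/2 - 384) = (1918 + 1/(49 - 24))*(-753/2) = (1918 + 1/25)*(-753/2) = (47951/25)*(-753/2) = -36107103/50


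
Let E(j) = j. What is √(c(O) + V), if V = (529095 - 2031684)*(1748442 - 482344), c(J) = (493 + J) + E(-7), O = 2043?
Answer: I*√1902424925193 ≈ 1.3793e+6*I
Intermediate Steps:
c(J) = 486 + J (c(J) = (493 + J) - 7 = 486 + J)
V = -1902424927722 (V = -1502589*1266098 = -1902424927722)
√(c(O) + V) = √((486 + 2043) - 1902424927722) = √(2529 - 1902424927722) = √(-1902424925193) = I*√1902424925193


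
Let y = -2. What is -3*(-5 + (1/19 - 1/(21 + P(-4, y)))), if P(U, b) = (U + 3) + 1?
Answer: 1993/133 ≈ 14.985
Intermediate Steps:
P(U, b) = 4 + U (P(U, b) = (3 + U) + 1 = 4 + U)
-3*(-5 + (1/19 - 1/(21 + P(-4, y)))) = -3*(-5 + (1/19 - 1/(21 + (4 - 4)))) = -3*(-5 + (1/19 - 1/(21 + 0))) = -3*(-5 + (1/19 - 1/21)) = -3*(-5 + 2/399) = -3*(-1993/399) = 1993/133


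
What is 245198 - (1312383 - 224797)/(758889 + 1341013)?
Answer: 257445341505/1049951 ≈ 2.4520e+5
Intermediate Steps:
245198 - (1312383 - 224797)/(758889 + 1341013) = 245198 - 1087586/2099902 = 245198 - 1*543793/1049951 = 245198 - 543793/1049951 = 257445341505/1049951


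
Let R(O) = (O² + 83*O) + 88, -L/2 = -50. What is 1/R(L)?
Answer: 1/18388 ≈ 5.4383e-5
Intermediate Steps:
L = 100 (L = -2*(-50) = 100)
R(O) = 88 + O² + 83*O
1/R(L) = 1/(88 + 100² + 83*100) = 1/(88 + 10000 + 8300) = 1/18388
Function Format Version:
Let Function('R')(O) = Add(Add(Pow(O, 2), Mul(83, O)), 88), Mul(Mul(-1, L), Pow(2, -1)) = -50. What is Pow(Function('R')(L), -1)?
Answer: Rational(1, 18388) ≈ 5.4383e-5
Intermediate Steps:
L = 100 (L = Mul(-2, -50) = 100)
Function('R')(O) = Add(88, Pow(O, 2), Mul(83, O))
Pow(Function('R')(L), -1) = Pow(Add(88, Pow(100, 2), Mul(83, 100)), -1) = Pow(Add(88, 10000, 8300), -1) = Pow(18388, -1) = Rational(1, 18388)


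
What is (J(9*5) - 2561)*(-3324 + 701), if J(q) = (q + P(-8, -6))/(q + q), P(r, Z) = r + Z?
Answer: 604493957/90 ≈ 6.7166e+6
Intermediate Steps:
P(r, Z) = Z + r
J(q) = (-14 + q)/(2*q) (J(q) = (q + (-6 - 8))/(q + q) = (q - 14)/((2*q)) = (-14 + q)*(1/(2*q)) = (-14 + q)/(2*q))
(J(9*5) - 2561)*(-3324 + 701) = ((-14 + 9*5)/(2*((9*5))) - 2561)*(-3324 + 701) = ((1/2)*(-14 + 45)/45 - 2561)*(-2623) = ((1/2)*(1/45)*31 - 2561)*(-2623) = (31/90 - 2561)*(-2623) = -230459/90*(-2623) = 604493957/90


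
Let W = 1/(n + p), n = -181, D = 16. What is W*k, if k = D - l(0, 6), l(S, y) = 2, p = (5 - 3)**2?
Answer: -14/177 ≈ -0.079096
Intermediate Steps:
p = 4 (p = 2**2 = 4)
k = 14 (k = 16 - 1*2 = 16 - 2 = 14)
W = -1/177 (W = 1/(-181 + 4) = 1/(-177) = -1/177 ≈ -0.0056497)
W*k = -1/177*14 = -14/177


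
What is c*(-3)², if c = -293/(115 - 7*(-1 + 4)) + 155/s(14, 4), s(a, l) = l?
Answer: 60291/188 ≈ 320.70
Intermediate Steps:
c = 6699/188 (c = -293/(115 - 7*(-1 + 4)) + 155/4 = -293/(115 - 7*3) + 155*(¼) = -293/(115 - 1*21) + 155/4 = -293/(115 - 21) + 155/4 = -293/94 + 155/4 = 6699/188 ≈ 35.633)
c*(-3)² = (6699/188)*(-3)² = (6699/188)*9 = 60291/188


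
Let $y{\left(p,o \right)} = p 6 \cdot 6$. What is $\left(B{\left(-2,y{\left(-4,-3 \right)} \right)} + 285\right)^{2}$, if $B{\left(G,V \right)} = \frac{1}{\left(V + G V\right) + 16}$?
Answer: $\frac{2079451201}{25600} \approx 81229.0$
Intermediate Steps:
$y{\left(p,o \right)} = 36 p$ ($y{\left(p,o \right)} = 6 p 6 = 36 p$)
$B{\left(G,V \right)} = \frac{1}{16 + V + G V}$
$\left(B{\left(-2,y{\left(-4,-3 \right)} \right)} + 285\right)^{2} = \left(\frac{1}{16 + 36 \left(-4\right) - 2 \cdot 36 \left(-4\right)} + 285\right)^{2} = \left(\frac{1}{16 - 144 - -288} + 285\right)^{2} = \left(\frac{1}{16 - 144 + 288} + 285\right)^{2} = \left(\frac{1}{160} + 285\right)^{2} = \left(\frac{45601}{160}\right)^{2} = \frac{2079451201}{25600}$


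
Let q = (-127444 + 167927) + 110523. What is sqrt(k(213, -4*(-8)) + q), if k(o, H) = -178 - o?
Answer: 3*sqrt(16735) ≈ 388.09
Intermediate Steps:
q = 151006 (q = 40483 + 110523 = 151006)
sqrt(k(213, -4*(-8)) + q) = sqrt((-178 - 1*213) + 151006) = sqrt((-178 - 213) + 151006) = sqrt(-391 + 151006) = sqrt(150615) = 3*sqrt(16735)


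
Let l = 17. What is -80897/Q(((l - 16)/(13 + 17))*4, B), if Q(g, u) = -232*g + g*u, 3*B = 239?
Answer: 3640365/914 ≈ 3982.9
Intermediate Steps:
B = 239/3 (B = (⅓)*239 = 239/3 ≈ 79.667)
-80897/Q(((l - 16)/(13 + 17))*4, B) = -80897*(13 + 17)/(4*(-232 + 239/3)*(17 - 16)) = -80897/(((1/30)*4)*(-457/3)) = -80897/((2/15)*(-457/3)) = -80897/(-914/45) = -80897*(-45/914) = 3640365/914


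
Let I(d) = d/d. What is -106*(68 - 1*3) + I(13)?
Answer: -6889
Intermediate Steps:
I(d) = 1
-106*(68 - 1*3) + I(13) = -106*(68 - 1*3) + 1 = -106*(68 - 3) + 1 = -106*65 + 1 = -6890 + 1 = -6889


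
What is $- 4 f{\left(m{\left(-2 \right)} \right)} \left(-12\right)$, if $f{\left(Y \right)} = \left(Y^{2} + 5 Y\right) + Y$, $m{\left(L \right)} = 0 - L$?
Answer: $768$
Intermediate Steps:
$m{\left(L \right)} = - L$
$f{\left(Y \right)} = Y^{2} + 6 Y$
$- 4 f{\left(m{\left(-2 \right)} \right)} \left(-12\right) = - 4 \left(-1\right) \left(-2\right) \left(6 - -2\right) \left(-12\right) = - 4 \cdot 2 \left(6 + 2\right) \left(-12\right) = - 4 \cdot 2 \cdot 8 \left(-12\right) = \left(-4\right) 16 \left(-12\right) = \left(-64\right) \left(-12\right) = 768$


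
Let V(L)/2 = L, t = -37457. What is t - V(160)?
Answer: -37777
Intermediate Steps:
V(L) = 2*L
t - V(160) = -37457 - 2*160 = -37457 - 1*320 = -37457 - 320 = -37777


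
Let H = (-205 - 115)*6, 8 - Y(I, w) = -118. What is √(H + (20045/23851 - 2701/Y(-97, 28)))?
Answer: I*√1947363007571114/1001742 ≈ 44.052*I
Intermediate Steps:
Y(I, w) = 126 (Y(I, w) = 8 - 1*(-118) = 8 + 118 = 126)
H = -1920 (H = -320*6 = -1920)
√(H + (20045/23851 - 2701/Y(-97, 28))) = √(-1920 + (20045/23851 - 2701/126)) = √(-1920 - 61895881/3005226) = √(-5831929801/3005226) = I*√1947363007571114/1001742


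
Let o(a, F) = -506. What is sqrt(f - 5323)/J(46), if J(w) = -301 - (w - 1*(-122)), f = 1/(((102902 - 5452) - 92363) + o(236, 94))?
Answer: -I*sqrt(12411792958)/716163 ≈ -0.15556*I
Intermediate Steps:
f = 1/4581 (f = 1/(((102902 - 5452) - 92363) - 506) = 1/((97450 - 92363) - 506) = 1/(5087 - 506) = 1/4581 ≈ 0.00021829)
J(w) = -423 - w (J(w) = -301 - (w + 122) = -301 - (122 + w) = -301 + (-122 - w) = -423 - w)
sqrt(f - 5323)/J(46) = sqrt(1/4581 - 5323)/(-423 - 1*46) = sqrt(-24384662/4581)/(-423 - 46) = (I*sqrt(12411792958)/1527)/(-469) = (I*sqrt(12411792958)/1527)*(-1/469) = -I*sqrt(12411792958)/716163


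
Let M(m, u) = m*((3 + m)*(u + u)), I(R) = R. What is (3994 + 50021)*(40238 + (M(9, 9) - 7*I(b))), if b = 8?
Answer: 2275435890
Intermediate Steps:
M(m, u) = 2*m*u*(3 + m) (M(m, u) = m*((3 + m)*(2*u)) = m*(2*u*(3 + m)) = 2*m*u*(3 + m))
(3994 + 50021)*(40238 + (M(9, 9) - 7*I(b))) = (3994 + 50021)*(40238 + (2*9*9*(3 + 9) - 7*8)) = 54015*(40238 + (2*9*9*12 - 56)) = 54015*(40238 + (1944 - 56)) = 54015*(40238 + 1888) = 54015*42126 = 2275435890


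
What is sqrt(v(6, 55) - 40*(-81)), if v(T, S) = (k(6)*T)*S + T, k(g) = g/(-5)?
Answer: 5*sqrt(114) ≈ 53.385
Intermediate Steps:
k(g) = -g/5 (k(g) = g*(-1/5) = -g/5)
v(T, S) = T - 6*S*T/5 (v(T, S) = ((-1/5*6)*T)*S + T = (-6*T/5)*S + T = -6*S*T/5 + T = T - 6*S*T/5)
sqrt(v(6, 55) - 40*(-81)) = sqrt((1/5)*6*(5 - 6*55) - 40*(-81)) = sqrt((1/5)*6*(5 - 330) + 3240) = sqrt((1/5)*6*(-325) + 3240) = sqrt(-390 + 3240) = sqrt(2850) = 5*sqrt(114)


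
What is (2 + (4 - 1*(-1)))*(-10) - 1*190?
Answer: -260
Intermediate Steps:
(2 + (4 - 1*(-1)))*(-10) - 1*190 = (2 + (4 + 1))*(-10) - 190 = (2 + 5)*(-10) - 190 = 7*(-10) - 190 = -70 - 190 = -260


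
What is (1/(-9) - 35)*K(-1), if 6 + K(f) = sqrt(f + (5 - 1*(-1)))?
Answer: 632/3 - 316*sqrt(5)/9 ≈ 132.16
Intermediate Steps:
K(f) = -6 + sqrt(6 + f) (K(f) = -6 + sqrt(f + (5 - 1*(-1))) = -6 + sqrt(f + (5 + 1)) = -6 + sqrt(f + 6) = -6 + sqrt(6 + f))
(1/(-9) - 35)*K(-1) = (1/(-9) - 35)*(-6 + sqrt(6 - 1)) = (-1/9 - 35)*(-6 + sqrt(5)) = -316*(-6 + sqrt(5))/9 = 632/3 - 316*sqrt(5)/9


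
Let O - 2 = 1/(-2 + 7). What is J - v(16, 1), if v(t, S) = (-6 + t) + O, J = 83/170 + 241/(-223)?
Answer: -484963/37910 ≈ -12.792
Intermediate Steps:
J = -22461/37910 (J = 83*(1/170) + 241*(-1/223) = 83/170 - 241/223 = -22461/37910 ≈ -0.59248)
O = 11/5 (O = 2 + 1/(-2 + 7) = 2 + 1/5 = 2 + ⅕ = 11/5 ≈ 2.2000)
v(t, S) = -19/5 + t (v(t, S) = (-6 + t) + 11/5 = -19/5 + t)
J - v(16, 1) = -22461/37910 - (-19/5 + 16) = -22461/37910 - 1*61/5 = -22461/37910 - 61/5 = -484963/37910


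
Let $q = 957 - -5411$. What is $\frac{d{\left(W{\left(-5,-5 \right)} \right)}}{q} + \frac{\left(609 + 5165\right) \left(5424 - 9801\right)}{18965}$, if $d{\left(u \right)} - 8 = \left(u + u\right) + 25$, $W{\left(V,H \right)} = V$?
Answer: $- \frac{160936741469}{120769120} \approx -1332.6$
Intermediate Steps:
$d{\left(u \right)} = 33 + 2 u$ ($d{\left(u \right)} = 8 + \left(\left(u + u\right) + 25\right) = 8 + \left(2 u + 25\right) = 8 + \left(25 + 2 u\right) = 33 + 2 u$)
$q = 6368$ ($q = 957 + 5411 = 6368$)
$\frac{d{\left(W{\left(-5,-5 \right)} \right)}}{q} + \frac{\left(609 + 5165\right) \left(5424 - 9801\right)}{18965} = \frac{33 + 2 \left(-5\right)}{6368} + \frac{\left(609 + 5165\right) \left(5424 - 9801\right)}{18965} = \left(33 - 10\right) \frac{1}{6368} + 5774 \left(-4377\right) \frac{1}{18965} = 23 \cdot \frac{1}{6368} - \frac{25272798}{18965} = \frac{23}{6368} - \frac{25272798}{18965} = - \frac{160936741469}{120769120}$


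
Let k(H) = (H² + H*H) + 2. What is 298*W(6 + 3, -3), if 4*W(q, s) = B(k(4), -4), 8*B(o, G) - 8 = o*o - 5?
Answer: 172691/16 ≈ 10793.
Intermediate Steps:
k(H) = 2 + 2*H² (k(H) = (H² + H²) + 2 = 2*H² + 2 = 2 + 2*H²)
B(o, G) = 3/8 + o²/8 (B(o, G) = 1 + (o*o - 5)/8 = 1 + (o² - 5)/8 = 1 + (-5 + o²)/8 = 1 + (-5/8 + o²/8) = 3/8 + o²/8)
W(q, s) = 1159/32 (W(q, s) = (3/8 + (2 + 2*4²)²/8)/4 = (3/8 + (2 + 2*16)²/8)/4 = (3/8 + (2 + 32)²/8)/4 = (3/8 + (⅛)*34²)/4 = (3/8 + (⅛)*1156)/4 = (3/8 + 289/2)/4 = (¼)*(1159/8) = 1159/32)
298*W(6 + 3, -3) = 298*(1159/32) = 172691/16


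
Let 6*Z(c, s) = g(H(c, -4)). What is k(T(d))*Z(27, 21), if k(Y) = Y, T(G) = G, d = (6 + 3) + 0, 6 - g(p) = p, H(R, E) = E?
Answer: 15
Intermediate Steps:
g(p) = 6 - p
Z(c, s) = 5/3 (Z(c, s) = (6 - 1*(-4))/6 = (6 + 4)/6 = (1/6)*10 = 5/3)
d = 9 (d = 9 + 0 = 9)
k(T(d))*Z(27, 21) = 9*(5/3) = 15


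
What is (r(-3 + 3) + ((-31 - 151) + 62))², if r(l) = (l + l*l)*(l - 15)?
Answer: 14400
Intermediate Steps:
r(l) = (-15 + l)*(l + l²) (r(l) = (l + l²)*(-15 + l) = (-15 + l)*(l + l²))
(r(-3 + 3) + ((-31 - 151) + 62))² = ((-3 + 3)*(-15 + (-3 + 3)² - 14*(-3 + 3)) + ((-31 - 151) + 62))² = (0*(-15 + 0² - 14*0) + (-182 + 62))² = (0*(-15 + 0 + 0) - 120)² = (0*(-15) - 120)² = (0 - 120)² = (-120)² = 14400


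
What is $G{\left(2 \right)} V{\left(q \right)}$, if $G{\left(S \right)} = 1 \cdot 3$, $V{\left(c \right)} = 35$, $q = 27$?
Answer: $105$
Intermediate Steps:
$G{\left(S \right)} = 3$
$G{\left(2 \right)} V{\left(q \right)} = 3 \cdot 35 = 105$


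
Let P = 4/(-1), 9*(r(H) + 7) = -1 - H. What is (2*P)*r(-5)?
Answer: 472/9 ≈ 52.444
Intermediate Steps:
r(H) = -64/9 - H/9 (r(H) = -7 + (-1 - H)/9 = -7 + (-⅑ - H/9) = -64/9 - H/9)
P = -4 (P = 4*(-1) = -4)
(2*P)*r(-5) = (2*(-4))*(-64/9 - ⅑*(-5)) = -8*(-64/9 + 5/9) = -8*(-59/9) = 472/9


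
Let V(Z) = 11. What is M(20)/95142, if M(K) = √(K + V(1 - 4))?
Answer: √31/95142 ≈ 5.8521e-5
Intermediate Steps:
M(K) = √(11 + K) (M(K) = √(K + 11) = √(11 + K))
M(20)/95142 = √(11 + 20)/95142 = √31*(1/95142) = √31/95142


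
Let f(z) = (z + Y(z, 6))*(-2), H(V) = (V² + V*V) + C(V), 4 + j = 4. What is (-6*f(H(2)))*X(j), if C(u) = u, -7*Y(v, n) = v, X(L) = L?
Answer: 0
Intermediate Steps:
j = 0 (j = -4 + 4 = 0)
Y(v, n) = -v/7
H(V) = V + 2*V² (H(V) = (V² + V*V) + V = (V² + V²) + V = 2*V² + V = V + 2*V²)
f(z) = -12*z/7 (f(z) = (z - z/7)*(-2) = (6*z/7)*(-2) = -12*z/7)
(-6*f(H(2)))*X(j) = -(-72)*2*(1 + 2*2)/7*0 = -(-72)*2*(1 + 4)/7*0 = -(-72)*2*5/7*0 = -(-72)*10/7*0 = -6*(-120/7)*0 = (720/7)*0 = 0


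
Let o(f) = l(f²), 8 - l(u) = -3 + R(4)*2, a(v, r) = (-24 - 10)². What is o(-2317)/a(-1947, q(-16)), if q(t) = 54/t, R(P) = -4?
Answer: 19/1156 ≈ 0.016436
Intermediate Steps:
a(v, r) = 1156 (a(v, r) = (-34)² = 1156)
l(u) = 19 (l(u) = 8 - (-3 - 4*2) = 8 - (-3 - 8) = 8 - 1*(-11) = 8 + 11 = 19)
o(f) = 19
o(-2317)/a(-1947, q(-16)) = 19/1156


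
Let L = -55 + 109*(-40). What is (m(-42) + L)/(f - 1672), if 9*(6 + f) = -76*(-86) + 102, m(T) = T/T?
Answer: 19863/4232 ≈ 4.6935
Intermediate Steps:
m(T) = 1
L = -4415 (L = -55 - 4360 = -4415)
f = 6584/9 (f = -6 + (-76*(-86) + 102)/9 = -6 + (6536 + 102)/9 = -6 + (⅑)*6638 = -6 + 6638/9 = 6584/9 ≈ 731.56)
(m(-42) + L)/(f - 1672) = (1 - 4415)/(6584/9 - 1672) = -4414/(-8464/9) = -4414*(-9/8464) = 19863/4232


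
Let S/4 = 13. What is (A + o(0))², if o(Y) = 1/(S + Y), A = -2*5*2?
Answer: 1079521/2704 ≈ 399.23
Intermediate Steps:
S = 52 (S = 4*13 = 52)
A = -20 (A = -10*2 = -20)
o(Y) = 1/(52 + Y)
(A + o(0))² = (-20 + 1/(52 + 0))² = (-20 + 1/52)² = (-1039/52)² = 1079521/2704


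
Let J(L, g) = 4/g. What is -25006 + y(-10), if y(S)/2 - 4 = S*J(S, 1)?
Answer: -25078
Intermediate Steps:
y(S) = 8 + 8*S (y(S) = 8 + 2*(S*(4/1)) = 8 + 2*(S*(4*1)) = 8 + 2*(S*4) = 8 + 2*(4*S) = 8 + 8*S)
-25006 + y(-10) = -25006 + (8 + 8*(-10)) = -25006 + (8 - 80) = -25006 - 72 = -25078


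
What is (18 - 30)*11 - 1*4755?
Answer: -4887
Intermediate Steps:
(18 - 30)*11 - 1*4755 = -12*11 - 4755 = -132 - 4755 = -4887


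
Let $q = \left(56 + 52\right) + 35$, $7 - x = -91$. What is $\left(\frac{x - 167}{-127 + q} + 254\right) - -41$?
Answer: $\frac{4651}{16} \approx 290.69$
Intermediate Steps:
$x = 98$ ($x = 7 - -91 = 7 + 91 = 98$)
$q = 143$ ($q = 108 + 35 = 143$)
$\left(\frac{x - 167}{-127 + q} + 254\right) - -41 = \left(\frac{98 - 167}{-127 + 143} + 254\right) - -41 = \left(- \frac{69}{16} + 254\right) + 41 = \frac{3995}{16} + 41 = \frac{4651}{16}$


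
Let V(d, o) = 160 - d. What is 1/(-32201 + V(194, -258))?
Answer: -1/32235 ≈ -3.1022e-5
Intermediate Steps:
1/(-32201 + V(194, -258)) = 1/(-32201 + (160 - 1*194)) = 1/(-32201 + (160 - 194)) = 1/(-32201 - 34) = 1/(-32235) = -1/32235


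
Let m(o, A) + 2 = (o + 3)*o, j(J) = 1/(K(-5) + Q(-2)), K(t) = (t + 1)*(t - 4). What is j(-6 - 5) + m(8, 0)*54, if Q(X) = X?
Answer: 157897/34 ≈ 4644.0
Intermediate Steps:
K(t) = (1 + t)*(-4 + t)
j(J) = 1/34 (j(J) = 1/((-4 + (-5)² - 3*(-5)) - 2) = 1/((-4 + 25 + 15) - 2) = 1/(36 - 2) = 1/34)
m(o, A) = -2 + o*(3 + o) (m(o, A) = -2 + (o + 3)*o = -2 + (3 + o)*o = -2 + o*(3 + o))
j(-6 - 5) + m(8, 0)*54 = 1/34 + (-2 + 8² + 3*8)*54 = 1/34 + (-2 + 64 + 24)*54 = 1/34 + 86*54 = 1/34 + 4644 = 157897/34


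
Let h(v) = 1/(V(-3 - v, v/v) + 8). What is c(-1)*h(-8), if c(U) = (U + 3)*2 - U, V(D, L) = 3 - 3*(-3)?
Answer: 1/4 ≈ 0.25000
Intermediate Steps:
V(D, L) = 12 (V(D, L) = 3 - 1*(-9) = 3 + 9 = 12)
h(v) = 1/20 (h(v) = 1/(12 + 8) = 1/20)
c(U) = 6 + U (c(U) = (3 + U)*2 - U = (6 + 2*U) - U = 6 + U)
c(-1)*h(-8) = (6 - 1)*(1/20) = 5*(1/20) = 1/4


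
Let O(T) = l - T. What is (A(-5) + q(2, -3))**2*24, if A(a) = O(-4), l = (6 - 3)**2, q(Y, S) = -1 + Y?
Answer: 4704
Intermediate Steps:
l = 9 (l = 3**2 = 9)
O(T) = 9 - T
A(a) = 13 (A(a) = 9 - 1*(-4) = 9 + 4 = 13)
(A(-5) + q(2, -3))**2*24 = (13 + (-1 + 2))**2*24 = (13 + 1)**2*24 = 14**2*24 = 196*24 = 4704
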